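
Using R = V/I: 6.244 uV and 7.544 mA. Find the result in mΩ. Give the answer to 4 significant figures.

0.8277 mΩ

(6.244e-6) / (7.544e-3) = 0.827678e-3 Ω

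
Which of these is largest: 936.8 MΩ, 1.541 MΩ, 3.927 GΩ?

3.927 GΩ

936.8 MΩ = 936800000 Ω
1.541 MΩ = 1541000 Ω
3.927 GΩ = 3927000000 Ω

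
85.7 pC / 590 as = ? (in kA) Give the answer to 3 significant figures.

(85.7 × 10⁻¹²) / (590 × 10⁻¹⁸) = 0.14525 × 10⁶ A

145 kA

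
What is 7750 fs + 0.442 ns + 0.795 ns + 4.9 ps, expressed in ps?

1249.65 ps

In ps:
  7750 fs = 7750 × 10^-3 ps = 7.75
  0.442 ns = 0.442 × 10^3 ps = 442
  0.795 ns = 0.795 × 10^3 ps = 795
  4.9 ps → 4.9
Sum: 7.75 + 442 + 795 + 4.9 = 1249.65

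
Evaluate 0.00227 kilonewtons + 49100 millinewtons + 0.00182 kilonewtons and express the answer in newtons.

In newtons:
  0.00227 kilonewtons = 0.00227e3 newtons = 2.27
  49100 millinewtons = 49100e-3 newtons = 49.1
  0.00182 kilonewtons = 0.00182e3 newtons = 1.82
Sum: 2.27 + 49.1 + 1.82 = 53.19

53.19 newtons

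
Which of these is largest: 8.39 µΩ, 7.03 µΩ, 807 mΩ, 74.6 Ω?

8.39 µΩ = 0.00000839 Ω
7.03 µΩ = 0.00000703 Ω
807 mΩ = 0.807 Ω
74.6 Ω = 74.6 Ω

74.6 Ω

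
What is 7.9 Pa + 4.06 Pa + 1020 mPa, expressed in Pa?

In Pa:
  7.9 Pa → 7.9
  4.06 Pa → 4.06
  1020 mPa = 1020 × 10^-3 Pa = 1.02
Sum: 7.9 + 4.06 + 1.02 = 12.98

12.98 Pa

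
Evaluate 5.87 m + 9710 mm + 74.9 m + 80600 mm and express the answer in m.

171.08 m

In m:
  5.87 m → 5.87
  9710 mm = 9710e-3 m = 9.71
  74.9 m → 74.9
  80600 mm = 80600e-3 m = 80.6
Sum: 5.87 + 9.71 + 74.9 + 80.6 = 171.08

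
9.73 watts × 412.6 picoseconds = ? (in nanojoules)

9.73 × 412.6 × 10^-12 = 4014.598 × 10^-12 J

4.014598 nanojoules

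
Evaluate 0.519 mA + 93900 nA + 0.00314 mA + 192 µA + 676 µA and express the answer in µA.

1484.04 µA

In µA:
  0.519 mA = 0.519e3 µA = 519
  93900 nA = 93900e-3 µA = 93.9
  0.00314 mA = 0.00314e3 µA = 3.14
  192 µA → 192
  676 µA → 676
Sum: 519 + 93.9 + 3.14 + 192 + 676 = 1484.04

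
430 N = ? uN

430000000 uN

(no prefix) = 1e0, micro = 1e-6; factor is 1e6.
430 × 1e6 = 430000000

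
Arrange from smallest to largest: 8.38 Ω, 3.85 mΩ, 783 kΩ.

8.38 Ω = 8.38 Ω
3.85 mΩ = 0.00385 Ω
783 kΩ = 783000 Ω

3.85 mΩ < 8.38 Ω < 783 kΩ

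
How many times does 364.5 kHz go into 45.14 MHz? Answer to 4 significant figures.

123.8

(45.14 × 10^6) / (364.5 × 10^3) = 0.12384 × 10^3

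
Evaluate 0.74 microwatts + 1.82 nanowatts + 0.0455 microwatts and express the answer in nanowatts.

787.32 nanowatts

In nanowatts:
  0.74 microwatts = 0.74e3 nanowatts = 740
  1.82 nanowatts → 1.82
  0.0455 microwatts = 0.0455e3 nanowatts = 45.5
Sum: 740 + 1.82 + 45.5 = 787.32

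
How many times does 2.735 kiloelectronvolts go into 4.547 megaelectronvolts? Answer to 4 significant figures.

1663

(4.547 × 10^6) / (2.735 × 10^3) = 1.6625 × 10^3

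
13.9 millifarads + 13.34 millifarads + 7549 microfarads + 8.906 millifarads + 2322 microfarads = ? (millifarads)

46.017 millifarads

In millifarads:
  13.9 millifarads → 13.9
  13.34 millifarads → 13.34
  7549 microfarads = 7549 × 10^-3 millifarads = 7.549
  8.906 millifarads → 8.906
  2322 microfarads = 2322 × 10^-3 millifarads = 2.322
Sum: 13.9 + 13.34 + 7.549 + 8.906 + 2.322 = 46.017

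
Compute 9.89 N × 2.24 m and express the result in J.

9.89 × 2.24 = 22.1536 J

22.1536 J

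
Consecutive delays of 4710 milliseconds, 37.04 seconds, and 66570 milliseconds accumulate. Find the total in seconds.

108.32 seconds

In seconds:
  4710 milliseconds = 4710e-3 seconds = 4.71
  37.04 seconds → 37.04
  66570 milliseconds = 66570e-3 seconds = 66.57
Sum: 4.71 + 37.04 + 66.57 = 108.32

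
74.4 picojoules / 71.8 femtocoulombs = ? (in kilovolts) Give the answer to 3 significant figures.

1.04 kilovolts

(74.4 × 10^-12) / (71.8 × 10^-15) = 1.0362 × 10^3 V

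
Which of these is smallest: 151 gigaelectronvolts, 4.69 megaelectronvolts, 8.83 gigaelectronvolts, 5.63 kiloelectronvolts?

151 gigaelectronvolts = 151000000000 electronvolts
4.69 megaelectronvolts = 4690000 electronvolts
8.83 gigaelectronvolts = 8830000000 electronvolts
5.63 kiloelectronvolts = 5630 electronvolts

5.63 kiloelectronvolts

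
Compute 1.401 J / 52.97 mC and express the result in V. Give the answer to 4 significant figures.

(1.401) / (52.97 × 10^-3) = 0.0264489 × 10^3 V

26.45 V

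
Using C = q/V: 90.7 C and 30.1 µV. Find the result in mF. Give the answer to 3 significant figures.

(90.7) / (30.1 × 10^-6) = 3.0133 × 10^6 F

3010000000 mF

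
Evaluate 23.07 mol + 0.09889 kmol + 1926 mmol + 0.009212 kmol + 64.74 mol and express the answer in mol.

In mol:
  23.07 mol → 23.07
  0.09889 kmol = 0.09889 × 10^3 mol = 98.89
  1926 mmol = 1926 × 10^-3 mol = 1.926
  0.009212 kmol = 0.009212 × 10^3 mol = 9.212
  64.74 mol → 64.74
Sum: 23.07 + 98.89 + 1.926 + 9.212 + 64.74 = 197.838

197.838 mol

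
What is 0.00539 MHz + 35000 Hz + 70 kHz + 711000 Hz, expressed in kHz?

821.39 kHz

In kHz:
  0.00539 MHz = 0.00539 × 10^3 kHz = 5.39
  35000 Hz = 35000 × 10^-3 kHz = 35
  70 kHz → 70
  711000 Hz = 711000 × 10^-3 kHz = 711
Sum: 5.39 + 35 + 70 + 711 = 821.39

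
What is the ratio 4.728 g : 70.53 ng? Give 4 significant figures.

(4.728) / (70.53 × 10^-9) = 0.067035 × 10^9

67040000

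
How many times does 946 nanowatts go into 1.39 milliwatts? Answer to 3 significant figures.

(1.39e-3) / (946e-9) = 0.001469e6

1470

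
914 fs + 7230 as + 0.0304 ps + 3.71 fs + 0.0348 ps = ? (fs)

In fs:
  914 fs → 914
  7230 as = 7230 × 10^-3 fs = 7.23
  0.0304 ps = 0.0304 × 10^3 fs = 30.4
  3.71 fs → 3.71
  0.0348 ps = 0.0348 × 10^3 fs = 34.8
Sum: 914 + 7.23 + 30.4 + 3.71 + 34.8 = 990.14

990.14 fs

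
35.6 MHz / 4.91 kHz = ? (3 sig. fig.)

(35.6 × 10⁶) / (4.91 × 10³) = 7.251 × 10³

7250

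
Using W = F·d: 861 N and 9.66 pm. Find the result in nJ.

861 × 9.66e-12 = 8317.26e-12 J

8.31726 nJ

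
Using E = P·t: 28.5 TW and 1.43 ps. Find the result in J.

28.5e12 × 1.43e-12 = 40.755 J

40.755 J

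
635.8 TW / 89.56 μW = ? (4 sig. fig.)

(635.8 × 10¹²) / (89.56 × 10⁻⁶) = 7.0992 × 10¹⁸

7099000000000000000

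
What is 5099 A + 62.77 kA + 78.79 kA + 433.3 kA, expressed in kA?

579.959 kA

In kA:
  5099 A = 5099 × 10^-3 kA = 5.099
  62.77 kA → 62.77
  78.79 kA → 78.79
  433.3 kA → 433.3
Sum: 5.099 + 62.77 + 78.79 + 433.3 = 579.959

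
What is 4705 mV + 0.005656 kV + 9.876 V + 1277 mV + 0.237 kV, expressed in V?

258.514 V

In V:
  4705 mV = 4705 × 10^-3 V = 4.705
  0.005656 kV = 0.005656 × 10^3 V = 5.656
  9.876 V → 9.876
  1277 mV = 1277 × 10^-3 V = 1.277
  0.237 kV = 0.237 × 10^3 V = 237
Sum: 4.705 + 5.656 + 9.876 + 1.277 + 237 = 258.514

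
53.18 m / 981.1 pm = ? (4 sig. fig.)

54200000000

(53.18) / (981.1 × 10⁻¹²) = 0.054204 × 10¹²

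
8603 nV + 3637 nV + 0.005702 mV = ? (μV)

17.942 μV

In μV:
  8603 nV = 8603 × 10⁻³ μV = 8.603
  3637 nV = 3637 × 10⁻³ μV = 3.637
  0.005702 mV = 0.005702 × 10³ μV = 5.702
Sum: 8.603 + 3.637 + 5.702 = 17.942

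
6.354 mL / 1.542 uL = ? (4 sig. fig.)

(6.354 × 10⁻³) / (1.542 × 10⁻⁶) = 4.1206 × 10³

4121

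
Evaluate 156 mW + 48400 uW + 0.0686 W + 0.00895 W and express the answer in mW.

281.95 mW

In mW:
  156 mW → 156
  48400 uW = 48400 × 10^-3 mW = 48.4
  0.0686 W = 0.0686 × 10^3 mW = 68.6
  0.00895 W = 0.00895 × 10^3 mW = 8.95
Sum: 156 + 48.4 + 68.6 + 8.95 = 281.95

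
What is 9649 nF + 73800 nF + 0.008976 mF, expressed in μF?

In μF:
  9649 nF = 9649 × 10⁻³ μF = 9.649
  73800 nF = 73800 × 10⁻³ μF = 73.8
  0.008976 mF = 0.008976 × 10³ μF = 8.976
Sum: 9.649 + 73.8 + 8.976 = 92.425

92.425 μF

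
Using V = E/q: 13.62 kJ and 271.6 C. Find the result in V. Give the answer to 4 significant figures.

(13.62 × 10³) / (271.6) = 0.0501473 × 10³ V

50.15 V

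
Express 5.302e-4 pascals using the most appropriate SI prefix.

530.2 micropascals

= 530.2e-6 pascals; 1e-6 is micro.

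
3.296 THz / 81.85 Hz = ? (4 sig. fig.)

40270000000

(3.296e12) / (81.85) = 0.040269e12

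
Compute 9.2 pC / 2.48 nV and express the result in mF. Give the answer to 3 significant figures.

(9.2 × 10^-12) / (2.48 × 10^-9) = 3.7097 × 10^-3 F

3.71 mF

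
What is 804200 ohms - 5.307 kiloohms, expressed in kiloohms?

798.893 kiloohms

In kiloohms:
  804200 ohms = 804200e-3 kiloohms = 804.2
  5.307 kiloohms → 5.307
Difference: 804.2 - 5.307 = 798.893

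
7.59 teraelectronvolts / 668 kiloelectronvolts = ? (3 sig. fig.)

(7.59 × 10^12) / (668 × 10^3) = 0.01136 × 10^9

11400000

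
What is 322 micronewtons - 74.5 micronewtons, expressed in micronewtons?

In micronewtons:
  322 micronewtons → 322
  74.5 micronewtons → 74.5
Difference: 322 - 74.5 = 247.5

247.5 micronewtons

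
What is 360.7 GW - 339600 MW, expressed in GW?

In GW:
  360.7 GW → 360.7
  339600 MW = 339600 × 10^-3 GW = 339.6
Difference: 360.7 - 339.6 = 21.1

21.1 GW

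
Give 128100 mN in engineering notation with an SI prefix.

= 128.1 N; mantissa already in [1, 1000).

128.1 N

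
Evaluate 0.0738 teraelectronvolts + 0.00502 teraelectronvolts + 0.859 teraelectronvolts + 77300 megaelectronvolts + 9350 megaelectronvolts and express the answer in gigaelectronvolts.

1024.47 gigaelectronvolts

In gigaelectronvolts:
  0.0738 teraelectronvolts = 0.0738e3 gigaelectronvolts = 73.8
  0.00502 teraelectronvolts = 0.00502e3 gigaelectronvolts = 5.02
  0.859 teraelectronvolts = 0.859e3 gigaelectronvolts = 859
  77300 megaelectronvolts = 77300e-3 gigaelectronvolts = 77.3
  9350 megaelectronvolts = 9350e-3 gigaelectronvolts = 9.35
Sum: 73.8 + 5.02 + 859 + 77.3 + 9.35 = 1024.47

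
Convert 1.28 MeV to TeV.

mega = 1e6, tera = 1e12; factor is 1e-6.
1.28 × 1e-6 = 0.00000128

0.00000128 TeV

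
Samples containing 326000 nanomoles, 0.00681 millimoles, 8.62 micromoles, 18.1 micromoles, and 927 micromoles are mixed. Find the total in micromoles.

In micromoles:
  326000 nanomoles = 326000 × 10^-3 micromoles = 326
  0.00681 millimoles = 0.00681 × 10^3 micromoles = 6.81
  8.62 micromoles → 8.62
  18.1 micromoles → 18.1
  927 micromoles → 927
Sum: 326 + 6.81 + 8.62 + 18.1 + 927 = 1286.53

1286.53 micromoles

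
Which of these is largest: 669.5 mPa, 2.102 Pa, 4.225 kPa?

669.5 mPa = 0.6695 Pa
2.102 Pa = 2.102 Pa
4.225 kPa = 4225 Pa

4.225 kPa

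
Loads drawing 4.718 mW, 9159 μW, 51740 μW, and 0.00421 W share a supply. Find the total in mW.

69.827 mW

In mW:
  4.718 mW → 4.718
  9159 μW = 9159e-3 mW = 9.159
  51740 μW = 51740e-3 mW = 51.74
  0.00421 W = 0.00421e3 mW = 4.21
Sum: 4.718 + 9.159 + 51.74 + 4.21 = 69.827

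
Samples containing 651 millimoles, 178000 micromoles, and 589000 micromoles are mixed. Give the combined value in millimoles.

In millimoles:
  651 millimoles → 651
  178000 micromoles = 178000 × 10^-3 millimoles = 178
  589000 micromoles = 589000 × 10^-3 millimoles = 589
Sum: 651 + 178 + 589 = 1418

1418 millimoles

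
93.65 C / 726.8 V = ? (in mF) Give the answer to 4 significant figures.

(93.65) / (726.8) = 0.128853 F

128.9 mF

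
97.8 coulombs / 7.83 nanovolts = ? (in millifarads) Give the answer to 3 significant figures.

12500000000000 millifarads

(97.8) / (7.83 × 10⁻⁹) = 12.49 × 10⁹ F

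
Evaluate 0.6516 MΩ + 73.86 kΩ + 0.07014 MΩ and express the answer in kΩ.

795.6 kΩ

In kΩ:
  0.6516 MΩ = 0.6516 × 10^3 kΩ = 651.6
  73.86 kΩ → 73.86
  0.07014 MΩ = 0.07014 × 10^3 kΩ = 70.14
Sum: 651.6 + 73.86 + 70.14 = 795.6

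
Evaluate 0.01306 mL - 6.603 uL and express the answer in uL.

6.457 uL

In uL:
  0.01306 mL = 0.01306 × 10^3 uL = 13.06
  6.603 uL → 6.603
Difference: 13.06 - 6.603 = 6.457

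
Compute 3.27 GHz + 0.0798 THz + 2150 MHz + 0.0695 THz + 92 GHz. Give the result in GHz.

In GHz:
  3.27 GHz → 3.27
  0.0798 THz = 0.0798 × 10³ GHz = 79.8
  2150 MHz = 2150 × 10⁻³ GHz = 2.15
  0.0695 THz = 0.0695 × 10³ GHz = 69.5
  92 GHz → 92
Sum: 3.27 + 79.8 + 2.15 + 69.5 + 92 = 246.72

246.72 GHz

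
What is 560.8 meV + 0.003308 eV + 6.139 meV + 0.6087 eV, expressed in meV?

1178.947 meV

In meV:
  560.8 meV → 560.8
  0.003308 eV = 0.003308 × 10^3 meV = 3.308
  6.139 meV → 6.139
  0.6087 eV = 0.6087 × 10^3 meV = 608.7
Sum: 560.8 + 3.308 + 6.139 + 608.7 = 1178.947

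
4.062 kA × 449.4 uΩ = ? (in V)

1.8254628 V

4.062e3 × 449.4e-6 = 1825.4628e-3 V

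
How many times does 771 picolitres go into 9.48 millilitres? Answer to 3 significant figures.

(9.48 × 10⁻³) / (771 × 10⁻¹²) = 0.0123 × 10⁹

12300000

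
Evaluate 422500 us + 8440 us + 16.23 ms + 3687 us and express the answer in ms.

In ms:
  422500 us = 422500e-3 ms = 422.5
  8440 us = 8440e-3 ms = 8.44
  16.23 ms → 16.23
  3687 us = 3687e-3 ms = 3.687
Sum: 422.5 + 8.44 + 16.23 + 3.687 = 450.857

450.857 ms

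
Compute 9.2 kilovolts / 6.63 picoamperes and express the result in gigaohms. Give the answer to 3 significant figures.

(9.2 × 10^3) / (6.63 × 10^-12) = 1.3876 × 10^15 Ω

1390000 gigaohms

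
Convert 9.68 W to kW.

0.00968 kW

(no prefix) = 10⁰, kilo = 10³; factor is 10⁻³.
9.68 × 10⁻³ = 0.00968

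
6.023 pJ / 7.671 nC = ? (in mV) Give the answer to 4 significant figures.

(6.023 × 10^-12) / (7.671 × 10^-9) = 0.785165 × 10^-3 V

0.7852 mV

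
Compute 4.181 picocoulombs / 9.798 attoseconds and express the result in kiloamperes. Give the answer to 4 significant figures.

(4.181 × 10^-12) / (9.798 × 10^-18) = 0.42672 × 10^6 A

426.7 kiloamperes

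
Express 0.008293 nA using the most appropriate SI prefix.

= 8.293 × 10^-12 A; 10^-12 is pico.

8.293 pA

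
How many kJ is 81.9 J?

0.0819 kJ

(no prefix) = 1e0, kilo = 1e3; factor is 1e-3.
81.9 × 1e-3 = 0.0819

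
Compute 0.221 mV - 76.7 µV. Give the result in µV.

144.3 µV

In µV:
  0.221 mV = 0.221 × 10^3 µV = 221
  76.7 µV → 76.7
Difference: 221 - 76.7 = 144.3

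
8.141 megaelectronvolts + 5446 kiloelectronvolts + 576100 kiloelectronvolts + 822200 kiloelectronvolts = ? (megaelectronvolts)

In megaelectronvolts:
  8.141 megaelectronvolts → 8.141
  5446 kiloelectronvolts = 5446 × 10⁻³ megaelectronvolts = 5.446
  576100 kiloelectronvolts = 576100 × 10⁻³ megaelectronvolts = 576.1
  822200 kiloelectronvolts = 822200 × 10⁻³ megaelectronvolts = 822.2
Sum: 8.141 + 5.446 + 576.1 + 822.2 = 1411.887

1411.887 megaelectronvolts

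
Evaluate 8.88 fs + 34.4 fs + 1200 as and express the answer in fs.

44.48 fs

In fs:
  8.88 fs → 8.88
  34.4 fs → 34.4
  1200 as = 1200 × 10^-3 fs = 1.2
Sum: 8.88 + 34.4 + 1.2 = 44.48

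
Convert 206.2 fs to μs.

0.0000002062 μs

femto = 10^-15, micro = 10^-6; factor is 10^-9.
206.2 × 10^-9 = 0.0000002062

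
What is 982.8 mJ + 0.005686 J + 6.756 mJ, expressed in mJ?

In mJ:
  982.8 mJ → 982.8
  0.005686 J = 0.005686 × 10³ mJ = 5.686
  6.756 mJ → 6.756
Sum: 982.8 + 5.686 + 6.756 = 995.242

995.242 mJ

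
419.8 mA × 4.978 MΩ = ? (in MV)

2.0897644 MV

419.8 × 10⁻³ × 4.978 × 10⁶ = 2089.7644 × 10³ V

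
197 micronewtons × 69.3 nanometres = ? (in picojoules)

197e-6 × 69.3e-9 = 13652.1e-15 J

13.6521 picojoules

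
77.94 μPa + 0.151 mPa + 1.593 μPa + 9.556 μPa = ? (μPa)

In μPa:
  77.94 μPa → 77.94
  0.151 mPa = 0.151e3 μPa = 151
  1.593 μPa → 1.593
  9.556 μPa → 9.556
Sum: 77.94 + 151 + 1.593 + 9.556 = 240.089

240.089 μPa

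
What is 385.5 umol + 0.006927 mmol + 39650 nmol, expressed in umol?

In umol:
  385.5 umol → 385.5
  0.006927 mmol = 0.006927 × 10³ umol = 6.927
  39650 nmol = 39650 × 10⁻³ umol = 39.65
Sum: 385.5 + 6.927 + 39.65 = 432.077

432.077 umol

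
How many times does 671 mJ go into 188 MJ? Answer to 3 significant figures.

(188 × 10^6) / (671 × 10^-3) = 0.2802 × 10^9

280000000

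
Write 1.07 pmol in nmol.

0.00107 nmol

pico = 10⁻¹², nano = 10⁻⁹; factor is 10⁻³.
1.07 × 10⁻³ = 0.00107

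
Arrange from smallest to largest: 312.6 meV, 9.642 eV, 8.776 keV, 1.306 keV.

312.6 meV < 9.642 eV < 1.306 keV < 8.776 keV

312.6 meV = 0.3126 eV
9.642 eV = 9.642 eV
8.776 keV = 8776 eV
1.306 keV = 1306 eV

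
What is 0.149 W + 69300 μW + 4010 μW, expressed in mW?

222.31 mW

In mW:
  0.149 W = 0.149 × 10³ mW = 149
  69300 μW = 69300 × 10⁻³ mW = 69.3
  4010 μW = 4010 × 10⁻³ mW = 4.01
Sum: 149 + 69.3 + 4.01 = 222.31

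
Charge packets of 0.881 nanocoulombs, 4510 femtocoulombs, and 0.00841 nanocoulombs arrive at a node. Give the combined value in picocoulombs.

In picocoulombs:
  0.881 nanocoulombs = 0.881 × 10³ picocoulombs = 881
  4510 femtocoulombs = 4510 × 10⁻³ picocoulombs = 4.51
  0.00841 nanocoulombs = 0.00841 × 10³ picocoulombs = 8.41
Sum: 881 + 4.51 + 8.41 = 893.92

893.92 picocoulombs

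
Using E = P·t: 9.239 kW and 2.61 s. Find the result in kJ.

9.239e3 × 2.61 = 24.11379e3 J

24.11379 kJ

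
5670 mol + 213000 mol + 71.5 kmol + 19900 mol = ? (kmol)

In kmol:
  5670 mol = 5670 × 10^-3 kmol = 5.67
  213000 mol = 213000 × 10^-3 kmol = 213
  71.5 kmol → 71.5
  19900 mol = 19900 × 10^-3 kmol = 19.9
Sum: 5.67 + 213 + 71.5 + 19.9 = 310.07

310.07 kmol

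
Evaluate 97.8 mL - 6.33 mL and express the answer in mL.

91.47 mL

In mL:
  97.8 mL → 97.8
  6.33 mL → 6.33
Difference: 97.8 - 6.33 = 91.47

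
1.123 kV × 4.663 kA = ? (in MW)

5.236549 MW

1.123 × 10³ × 4.663 × 10³ = 5.236549 × 10⁶ W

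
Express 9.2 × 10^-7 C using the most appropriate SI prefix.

920 nC

= 920 × 10^-9 C; 10^-9 is nano.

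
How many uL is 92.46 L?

(no prefix) = 10^0, micro = 10^-6; factor is 10^6.
92.46 × 10^6 = 92460000

92460000 uL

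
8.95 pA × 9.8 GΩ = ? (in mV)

87.71 mV

8.95e-12 × 9.8e9 = 87.71e-3 V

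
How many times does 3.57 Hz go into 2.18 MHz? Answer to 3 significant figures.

(2.18e6) / (3.57) = 0.6106e6

611000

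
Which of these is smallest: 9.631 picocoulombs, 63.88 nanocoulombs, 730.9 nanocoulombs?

9.631 picocoulombs

9.631 picocoulombs = 0.000000000009631 coulombs
63.88 nanocoulombs = 0.00000006388 coulombs
730.9 nanocoulombs = 0.0000007309 coulombs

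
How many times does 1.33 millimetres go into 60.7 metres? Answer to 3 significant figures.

(60.7) / (1.33 × 10⁻³) = 45.64 × 10³

45600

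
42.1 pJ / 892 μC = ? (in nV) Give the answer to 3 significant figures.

47.2 nV

(42.1 × 10^-12) / (892 × 10^-6) = 0.047197 × 10^-6 V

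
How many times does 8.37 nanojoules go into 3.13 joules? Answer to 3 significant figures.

(3.13) / (8.37e-9) = 0.374e9

374000000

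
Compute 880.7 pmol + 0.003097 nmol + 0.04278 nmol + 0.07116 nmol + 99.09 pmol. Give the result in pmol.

1096.827 pmol

In pmol:
  880.7 pmol → 880.7
  0.003097 nmol = 0.003097e3 pmol = 3.097
  0.04278 nmol = 0.04278e3 pmol = 42.78
  0.07116 nmol = 0.07116e3 pmol = 71.16
  99.09 pmol → 99.09
Sum: 880.7 + 3.097 + 42.78 + 71.16 + 99.09 = 1096.827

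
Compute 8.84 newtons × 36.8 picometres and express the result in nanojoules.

8.84 × 36.8e-12 = 325.312e-12 J

0.325312 nanojoules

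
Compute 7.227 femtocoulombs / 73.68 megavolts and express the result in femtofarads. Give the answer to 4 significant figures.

(7.227e-15) / (73.68e6) = 0.0980863e-21 F

0.00000009809 femtofarads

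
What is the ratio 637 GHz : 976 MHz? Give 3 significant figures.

(637 × 10⁹) / (976 × 10⁶) = 0.6527 × 10³

653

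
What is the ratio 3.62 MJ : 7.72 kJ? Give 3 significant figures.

469

(3.62 × 10⁶) / (7.72 × 10³) = 0.4689 × 10³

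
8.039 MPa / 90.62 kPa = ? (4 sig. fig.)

(8.039 × 10⁶) / (90.62 × 10³) = 0.088711 × 10³

88.71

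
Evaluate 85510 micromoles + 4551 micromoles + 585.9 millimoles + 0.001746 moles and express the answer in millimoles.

677.707 millimoles

In millimoles:
  85510 micromoles = 85510e-3 millimoles = 85.51
  4551 micromoles = 4551e-3 millimoles = 4.551
  585.9 millimoles → 585.9
  0.001746 moles = 0.001746e3 millimoles = 1.746
Sum: 85.51 + 4.551 + 585.9 + 1.746 = 677.707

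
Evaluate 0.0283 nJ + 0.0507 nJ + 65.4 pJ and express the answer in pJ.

144.4 pJ

In pJ:
  0.0283 nJ = 0.0283e3 pJ = 28.3
  0.0507 nJ = 0.0507e3 pJ = 50.7
  65.4 pJ → 65.4
Sum: 28.3 + 50.7 + 65.4 = 144.4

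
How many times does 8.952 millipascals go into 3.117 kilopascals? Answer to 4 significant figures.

(3.117 × 10³) / (8.952 × 10⁻³) = 0.34819 × 10⁶

348200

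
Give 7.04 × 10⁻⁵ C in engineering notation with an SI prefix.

70.4 µC

= 70.4 × 10⁻⁶ C; 10⁻⁶ is micro.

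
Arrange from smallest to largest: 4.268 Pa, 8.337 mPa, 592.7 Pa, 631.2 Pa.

4.268 Pa = 4.268 Pa
8.337 mPa = 0.008337 Pa
592.7 Pa = 592.7 Pa
631.2 Pa = 631.2 Pa

8.337 mPa < 4.268 Pa < 592.7 Pa < 631.2 Pa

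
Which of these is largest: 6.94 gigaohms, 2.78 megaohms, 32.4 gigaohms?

32.4 gigaohms

6.94 gigaohms = 6940000000 ohms
2.78 megaohms = 2780000 ohms
32.4 gigaohms = 32400000000 ohms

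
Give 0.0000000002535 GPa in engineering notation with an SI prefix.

253.5 mPa

= 253.5 × 10^-3 Pa; 10^-3 is milli.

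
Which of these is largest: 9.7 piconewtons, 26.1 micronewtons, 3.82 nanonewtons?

9.7 piconewtons = 0.0000000000097 newtons
26.1 micronewtons = 0.0000261 newtons
3.82 nanonewtons = 0.00000000382 newtons

26.1 micronewtons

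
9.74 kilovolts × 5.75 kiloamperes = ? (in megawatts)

9.74 × 10³ × 5.75 × 10³ = 56.005 × 10⁶ W

56.005 megawatts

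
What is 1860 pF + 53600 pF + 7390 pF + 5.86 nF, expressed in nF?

In nF:
  1860 pF = 1860e-3 nF = 1.86
  53600 pF = 53600e-3 nF = 53.6
  7390 pF = 7390e-3 nF = 7.39
  5.86 nF → 5.86
Sum: 1.86 + 53.6 + 7.39 + 5.86 = 68.71

68.71 nF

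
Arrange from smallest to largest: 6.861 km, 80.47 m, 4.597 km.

80.47 m < 4.597 km < 6.861 km

6.861 km = 6861 m
80.47 m = 80.47 m
4.597 km = 4597 m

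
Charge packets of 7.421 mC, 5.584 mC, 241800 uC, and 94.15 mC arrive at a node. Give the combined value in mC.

348.955 mC

In mC:
  7.421 mC → 7.421
  5.584 mC → 5.584
  241800 uC = 241800e-3 mC = 241.8
  94.15 mC → 94.15
Sum: 7.421 + 5.584 + 241.8 + 94.15 = 348.955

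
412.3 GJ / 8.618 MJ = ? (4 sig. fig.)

(412.3 × 10⁹) / (8.618 × 10⁶) = 47.842 × 10³

47840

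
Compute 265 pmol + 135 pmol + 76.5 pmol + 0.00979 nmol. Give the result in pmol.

486.29 pmol

In pmol:
  265 pmol → 265
  135 pmol → 135
  76.5 pmol → 76.5
  0.00979 nmol = 0.00979 × 10³ pmol = 9.79
Sum: 265 + 135 + 76.5 + 9.79 = 486.29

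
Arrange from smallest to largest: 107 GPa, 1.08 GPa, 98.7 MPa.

107 GPa = 107000000000 Pa
1.08 GPa = 1080000000 Pa
98.7 MPa = 98700000 Pa

98.7 MPa < 1.08 GPa < 107 GPa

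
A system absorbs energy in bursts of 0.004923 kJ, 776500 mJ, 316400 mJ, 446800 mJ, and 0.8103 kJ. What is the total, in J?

2354.923 J

In J:
  0.004923 kJ = 0.004923 × 10^3 J = 4.923
  776500 mJ = 776500 × 10^-3 J = 776.5
  316400 mJ = 316400 × 10^-3 J = 316.4
  446800 mJ = 446800 × 10^-3 J = 446.8
  0.8103 kJ = 0.8103 × 10^3 J = 810.3
Sum: 4.923 + 776.5 + 316.4 + 446.8 + 810.3 = 2354.923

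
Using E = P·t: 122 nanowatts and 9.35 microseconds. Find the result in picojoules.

1.1407 picojoules

122 × 10⁻⁹ × 9.35 × 10⁻⁶ = 1140.7 × 10⁻¹⁵ J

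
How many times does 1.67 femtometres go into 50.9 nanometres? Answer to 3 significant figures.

30500000

(50.9e-9) / (1.67e-15) = 30.48e6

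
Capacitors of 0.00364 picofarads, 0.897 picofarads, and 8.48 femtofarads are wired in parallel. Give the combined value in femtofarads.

In femtofarads:
  0.00364 picofarads = 0.00364 × 10³ femtofarads = 3.64
  0.897 picofarads = 0.897 × 10³ femtofarads = 897
  8.48 femtofarads → 8.48
Sum: 3.64 + 897 + 8.48 = 909.12

909.12 femtofarads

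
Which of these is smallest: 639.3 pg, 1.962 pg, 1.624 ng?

1.962 pg

639.3 pg = 0.0000000006393 g
1.962 pg = 0.000000000001962 g
1.624 ng = 0.000000001624 g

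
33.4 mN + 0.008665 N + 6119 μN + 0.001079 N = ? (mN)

49.263 mN

In mN:
  33.4 mN → 33.4
  0.008665 N = 0.008665 × 10³ mN = 8.665
  6119 μN = 6119 × 10⁻³ mN = 6.119
  0.001079 N = 0.001079 × 10³ mN = 1.079
Sum: 33.4 + 8.665 + 6.119 + 1.079 = 49.263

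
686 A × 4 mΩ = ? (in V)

2.744 V

686 × 4e-3 = 2744e-3 V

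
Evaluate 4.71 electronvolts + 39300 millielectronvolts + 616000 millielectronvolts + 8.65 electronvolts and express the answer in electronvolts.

In electronvolts:
  4.71 electronvolts → 4.71
  39300 millielectronvolts = 39300e-3 electronvolts = 39.3
  616000 millielectronvolts = 616000e-3 electronvolts = 616
  8.65 electronvolts → 8.65
Sum: 4.71 + 39.3 + 616 + 8.65 = 668.66

668.66 electronvolts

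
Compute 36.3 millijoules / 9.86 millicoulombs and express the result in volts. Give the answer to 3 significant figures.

(36.3 × 10⁻³) / (9.86 × 10⁻³) = 3.6815 V

3.68 volts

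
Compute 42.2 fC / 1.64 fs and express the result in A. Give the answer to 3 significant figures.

25.7 A

(42.2e-15) / (1.64e-15) = 25.732 A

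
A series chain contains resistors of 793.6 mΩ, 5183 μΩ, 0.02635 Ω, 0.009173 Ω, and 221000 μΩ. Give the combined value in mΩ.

1055.306 mΩ

In mΩ:
  793.6 mΩ → 793.6
  5183 μΩ = 5183 × 10^-3 mΩ = 5.183
  0.02635 Ω = 0.02635 × 10^3 mΩ = 26.35
  0.009173 Ω = 0.009173 × 10^3 mΩ = 9.173
  221000 μΩ = 221000 × 10^-3 mΩ = 221
Sum: 793.6 + 5.183 + 26.35 + 9.173 + 221 = 1055.306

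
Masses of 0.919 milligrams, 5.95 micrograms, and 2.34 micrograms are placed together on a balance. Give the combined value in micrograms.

In micrograms:
  0.919 milligrams = 0.919 × 10³ micrograms = 919
  5.95 micrograms → 5.95
  2.34 micrograms → 2.34
Sum: 919 + 5.95 + 2.34 = 927.29

927.29 micrograms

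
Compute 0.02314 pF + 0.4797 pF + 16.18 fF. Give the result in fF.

519.02 fF

In fF:
  0.02314 pF = 0.02314 × 10^3 fF = 23.14
  0.4797 pF = 0.4797 × 10^3 fF = 479.7
  16.18 fF → 16.18
Sum: 23.14 + 479.7 + 16.18 = 519.02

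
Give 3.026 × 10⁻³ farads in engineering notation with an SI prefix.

3.026 millifarads

= 3.026 × 10⁻³ farads; 10⁻³ is milli.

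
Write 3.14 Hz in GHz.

0.00000000314 GHz

(no prefix) = 10⁰, giga = 10⁹; factor is 10⁻⁹.
3.14 × 10⁻⁹ = 0.00000000314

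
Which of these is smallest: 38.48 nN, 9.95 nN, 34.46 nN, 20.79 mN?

9.95 nN

38.48 nN = 0.00000003848 N
9.95 nN = 0.00000000995 N
34.46 nN = 0.00000003446 N
20.79 mN = 0.02079 N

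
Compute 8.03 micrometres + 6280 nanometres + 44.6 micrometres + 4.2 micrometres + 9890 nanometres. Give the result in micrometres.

73 micrometres

In micrometres:
  8.03 micrometres → 8.03
  6280 nanometres = 6280 × 10⁻³ micrometres = 6.28
  44.6 micrometres → 44.6
  4.2 micrometres → 4.2
  9890 nanometres = 9890 × 10⁻³ micrometres = 9.89
Sum: 8.03 + 6.28 + 44.6 + 4.2 + 9.89 = 73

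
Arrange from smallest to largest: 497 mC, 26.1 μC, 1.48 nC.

1.48 nC < 26.1 μC < 497 mC

497 mC = 0.497 C
26.1 μC = 0.0000261 C
1.48 nC = 0.00000000148 C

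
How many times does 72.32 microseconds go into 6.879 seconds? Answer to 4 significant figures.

95120

(6.879) / (72.32e-6) = 0.095119e6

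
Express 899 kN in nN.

899000000000000 nN

kilo = 10³, nano = 10⁻⁹; factor is 10¹².
899 × 10¹² = 899000000000000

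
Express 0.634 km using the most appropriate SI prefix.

634 m

= 634 m; mantissa already in [1, 1000).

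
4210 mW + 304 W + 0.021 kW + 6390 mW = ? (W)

335.6 W

In W:
  4210 mW = 4210 × 10⁻³ W = 4.21
  304 W → 304
  0.021 kW = 0.021 × 10³ W = 21
  6390 mW = 6390 × 10⁻³ W = 6.39
Sum: 4.21 + 304 + 21 + 6.39 = 335.6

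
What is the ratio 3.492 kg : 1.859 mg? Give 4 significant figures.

(3.492 × 10^3) / (1.859 × 10^-3) = 1.8784 × 10^6

1878000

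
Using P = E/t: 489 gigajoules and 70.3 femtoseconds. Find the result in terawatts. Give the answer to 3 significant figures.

6960000000000 terawatts

(489 × 10⁹) / (70.3 × 10⁻¹⁵) = 6.9559 × 10²⁴ W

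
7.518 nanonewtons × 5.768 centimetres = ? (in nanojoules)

7.518 × 10^-9 × 5.768 × 10^-2 = 43.363824 × 10^-11 J

0.43363824 nanojoules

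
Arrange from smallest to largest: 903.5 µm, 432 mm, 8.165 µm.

8.165 µm < 903.5 µm < 432 mm

903.5 µm = 0.0009035 m
432 mm = 0.432 m
8.165 µm = 0.000008165 m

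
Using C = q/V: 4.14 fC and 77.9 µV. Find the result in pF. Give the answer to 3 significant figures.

53.1 pF

(4.14 × 10^-15) / (77.9 × 10^-6) = 0.053145 × 10^-9 F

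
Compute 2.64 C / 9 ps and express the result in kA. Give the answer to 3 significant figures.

293000000 kA

(2.64) / (9 × 10^-12) = 0.29333 × 10^12 A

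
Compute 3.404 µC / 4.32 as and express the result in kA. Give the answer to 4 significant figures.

(3.404 × 10^-6) / (4.32 × 10^-18) = 0.787963 × 10^12 A

788000000 kA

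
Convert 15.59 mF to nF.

milli = 10^-3, nano = 10^-9; factor is 10^6.
15.59 × 10^6 = 15590000

15590000 nF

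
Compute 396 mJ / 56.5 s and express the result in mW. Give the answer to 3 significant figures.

(396 × 10⁻³) / (56.5) = 7.0088 × 10⁻³ W

7.01 mW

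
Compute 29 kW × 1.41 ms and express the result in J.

40.89 J

29 × 10^3 × 1.41 × 10^-3 = 40.89 J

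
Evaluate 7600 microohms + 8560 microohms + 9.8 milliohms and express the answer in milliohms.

In milliohms:
  7600 microohms = 7600 × 10^-3 milliohms = 7.6
  8560 microohms = 8560 × 10^-3 milliohms = 8.56
  9.8 milliohms → 9.8
Sum: 7.6 + 8.56 + 9.8 = 25.96

25.96 milliohms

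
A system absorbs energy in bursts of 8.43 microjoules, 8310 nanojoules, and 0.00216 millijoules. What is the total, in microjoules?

In microjoules:
  8.43 microjoules → 8.43
  8310 nanojoules = 8310 × 10⁻³ microjoules = 8.31
  0.00216 millijoules = 0.00216 × 10³ microjoules = 2.16
Sum: 8.43 + 8.31 + 2.16 = 18.9

18.9 microjoules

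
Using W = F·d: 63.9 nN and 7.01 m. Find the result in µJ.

0.447939 µJ

63.9 × 10^-9 × 7.01 = 447.939 × 10^-9 J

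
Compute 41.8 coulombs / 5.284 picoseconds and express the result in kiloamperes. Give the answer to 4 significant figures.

7911000000 kiloamperes

(41.8) / (5.284e-12) = 7.91067e12 A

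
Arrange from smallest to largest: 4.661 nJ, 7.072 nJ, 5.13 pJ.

4.661 nJ = 0.000000004661 J
7.072 nJ = 0.000000007072 J
5.13 pJ = 0.00000000000513 J

5.13 pJ < 4.661 nJ < 7.072 nJ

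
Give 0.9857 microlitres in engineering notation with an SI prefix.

= 985.7 × 10⁻⁹ litres; 10⁻⁹ is nano.

985.7 nanolitres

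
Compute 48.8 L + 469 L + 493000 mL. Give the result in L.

1010.8 L

In L:
  48.8 L → 48.8
  469 L → 469
  493000 mL = 493000 × 10^-3 L = 493
Sum: 48.8 + 469 + 493 = 1010.8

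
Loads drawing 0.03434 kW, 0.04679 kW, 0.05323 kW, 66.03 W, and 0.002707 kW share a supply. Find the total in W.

203.097 W

In W:
  0.03434 kW = 0.03434 × 10³ W = 34.34
  0.04679 kW = 0.04679 × 10³ W = 46.79
  0.05323 kW = 0.05323 × 10³ W = 53.23
  66.03 W → 66.03
  0.002707 kW = 0.002707 × 10³ W = 2.707
Sum: 34.34 + 46.79 + 53.23 + 66.03 + 2.707 = 203.097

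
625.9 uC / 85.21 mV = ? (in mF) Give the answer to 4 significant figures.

(625.9 × 10⁻⁶) / (85.21 × 10⁻³) = 7.34538 × 10⁻³ F

7.345 mF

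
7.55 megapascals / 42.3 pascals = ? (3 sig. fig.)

(7.55 × 10⁶) / (42.3) = 0.1785 × 10⁶

178000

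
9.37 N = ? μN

9370000 μN

(no prefix) = 1e0, micro = 1e-6; factor is 1e6.
9.37 × 1e6 = 9370000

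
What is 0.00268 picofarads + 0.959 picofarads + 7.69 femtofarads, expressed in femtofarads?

969.37 femtofarads

In femtofarads:
  0.00268 picofarads = 0.00268e3 femtofarads = 2.68
  0.959 picofarads = 0.959e3 femtofarads = 959
  7.69 femtofarads → 7.69
Sum: 2.68 + 959 + 7.69 = 969.37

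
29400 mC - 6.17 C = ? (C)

23.23 C

In C:
  29400 mC = 29400 × 10⁻³ C = 29.4
  6.17 C → 6.17
Difference: 29.4 - 6.17 = 23.23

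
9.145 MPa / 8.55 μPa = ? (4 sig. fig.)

1070000000000

(9.145 × 10⁶) / (8.55 × 10⁻⁶) = 1.0696 × 10¹²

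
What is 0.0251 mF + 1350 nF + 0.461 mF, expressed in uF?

In uF:
  0.0251 mF = 0.0251 × 10^3 uF = 25.1
  1350 nF = 1350 × 10^-3 uF = 1.35
  0.461 mF = 0.461 × 10^3 uF = 461
Sum: 25.1 + 1.35 + 461 = 487.45

487.45 uF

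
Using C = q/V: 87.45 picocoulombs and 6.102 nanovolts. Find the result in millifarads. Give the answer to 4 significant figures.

(87.45e-12) / (6.102e-9) = 14.3314e-3 F

14.33 millifarads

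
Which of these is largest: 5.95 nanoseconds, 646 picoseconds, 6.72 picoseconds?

5.95 nanoseconds = 0.00000000595 seconds
646 picoseconds = 0.000000000646 seconds
6.72 picoseconds = 0.00000000000672 seconds

5.95 nanoseconds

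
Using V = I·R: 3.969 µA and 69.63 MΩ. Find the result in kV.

0.27636147 kV

3.969e-6 × 69.63e6 = 276.36147 V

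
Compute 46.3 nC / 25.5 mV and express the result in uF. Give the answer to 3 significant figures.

1.82 uF

(46.3 × 10^-9) / (25.5 × 10^-3) = 1.8157 × 10^-6 F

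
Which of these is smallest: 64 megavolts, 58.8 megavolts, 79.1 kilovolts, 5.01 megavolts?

64 megavolts = 64000000 volts
58.8 megavolts = 58800000 volts
79.1 kilovolts = 79100 volts
5.01 megavolts = 5010000 volts

79.1 kilovolts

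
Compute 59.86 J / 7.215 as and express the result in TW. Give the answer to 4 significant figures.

8297000 TW

(59.86) / (7.215e-18) = 8.2966e18 W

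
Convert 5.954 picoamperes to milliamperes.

0.000000005954 milliamperes

pico = 10⁻¹², milli = 10⁻³; factor is 10⁻⁹.
5.954 × 10⁻⁹ = 0.000000005954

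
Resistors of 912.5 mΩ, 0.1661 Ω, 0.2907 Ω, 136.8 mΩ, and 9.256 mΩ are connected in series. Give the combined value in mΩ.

In mΩ:
  912.5 mΩ → 912.5
  0.1661 Ω = 0.1661 × 10³ mΩ = 166.1
  0.2907 Ω = 0.2907 × 10³ mΩ = 290.7
  136.8 mΩ → 136.8
  9.256 mΩ → 9.256
Sum: 912.5 + 166.1 + 290.7 + 136.8 + 9.256 = 1515.356

1515.356 mΩ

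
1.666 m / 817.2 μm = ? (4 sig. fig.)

(1.666) / (817.2 × 10^-6) = 0.0020387 × 10^6

2039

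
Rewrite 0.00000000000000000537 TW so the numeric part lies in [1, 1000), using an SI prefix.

5.37 μW

= 5.37 × 10⁻⁶ W; 10⁻⁶ is micro.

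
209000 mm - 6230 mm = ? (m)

In m:
  209000 mm = 209000e-3 m = 209
  6230 mm = 6230e-3 m = 6.23
Difference: 209 - 6.23 = 202.77

202.77 m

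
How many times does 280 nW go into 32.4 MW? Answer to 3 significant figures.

(32.4 × 10⁶) / (280 × 10⁻⁹) = 0.1157 × 10¹⁵

116000000000000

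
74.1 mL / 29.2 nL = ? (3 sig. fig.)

2540000

(74.1e-3) / (29.2e-9) = 2.538e6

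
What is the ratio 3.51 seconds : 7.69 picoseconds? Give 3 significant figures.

456000000000

(3.51) / (7.69 × 10⁻¹²) = 0.4564 × 10¹²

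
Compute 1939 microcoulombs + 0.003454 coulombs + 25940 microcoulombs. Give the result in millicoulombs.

In millicoulombs:
  1939 microcoulombs = 1939 × 10⁻³ millicoulombs = 1.939
  0.003454 coulombs = 0.003454 × 10³ millicoulombs = 3.454
  25940 microcoulombs = 25940 × 10⁻³ millicoulombs = 25.94
Sum: 1.939 + 3.454 + 25.94 = 31.333

31.333 millicoulombs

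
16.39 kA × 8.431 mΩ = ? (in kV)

0.13818409 kV

16.39 × 10^3 × 8.431 × 10^-3 = 138.18409 V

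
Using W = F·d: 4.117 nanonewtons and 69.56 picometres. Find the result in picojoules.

4.117 × 10⁻⁹ × 69.56 × 10⁻¹² = 286.37852 × 10⁻²¹ J

0.00000028637852 picojoules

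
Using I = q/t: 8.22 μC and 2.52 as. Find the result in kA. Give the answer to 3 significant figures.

3260000000 kA

(8.22 × 10⁻⁶) / (2.52 × 10⁻¹⁸) = 3.2619 × 10¹² A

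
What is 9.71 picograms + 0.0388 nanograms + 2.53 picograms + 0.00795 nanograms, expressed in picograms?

In picograms:
  9.71 picograms → 9.71
  0.0388 nanograms = 0.0388 × 10^3 picograms = 38.8
  2.53 picograms → 2.53
  0.00795 nanograms = 0.00795 × 10^3 picograms = 7.95
Sum: 9.71 + 38.8 + 2.53 + 7.95 = 58.99

58.99 picograms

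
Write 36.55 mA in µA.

36550 µA

milli = 1e-3, micro = 1e-6; factor is 1e3.
36.55 × 1e3 = 36550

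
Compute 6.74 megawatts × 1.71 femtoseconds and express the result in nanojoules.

6.74 × 10⁶ × 1.71 × 10⁻¹⁵ = 11.5254 × 10⁻⁹ J

11.5254 nanojoules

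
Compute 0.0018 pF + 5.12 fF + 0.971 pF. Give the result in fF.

977.92 fF

In fF:
  0.0018 pF = 0.0018 × 10^3 fF = 1.8
  5.12 fF → 5.12
  0.971 pF = 0.971 × 10^3 fF = 971
Sum: 1.8 + 5.12 + 971 = 977.92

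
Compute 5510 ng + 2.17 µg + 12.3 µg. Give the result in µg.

19.98 µg

In µg:
  5510 ng = 5510 × 10^-3 µg = 5.51
  2.17 µg → 2.17
  12.3 µg → 12.3
Sum: 5.51 + 2.17 + 12.3 = 19.98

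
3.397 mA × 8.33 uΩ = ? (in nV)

28.29701 nV

3.397 × 10^-3 × 8.33 × 10^-6 = 28.29701 × 10^-9 V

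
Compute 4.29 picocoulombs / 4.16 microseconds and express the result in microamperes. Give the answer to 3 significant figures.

1.03 microamperes

(4.29 × 10^-12) / (4.16 × 10^-6) = 1.0312 × 10^-6 A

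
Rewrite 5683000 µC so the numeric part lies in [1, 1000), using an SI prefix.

= 5.683 C; mantissa already in [1, 1000).

5.683 C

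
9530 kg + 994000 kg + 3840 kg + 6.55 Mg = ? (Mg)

1013.92 Mg

In Mg:
  9530 kg = 9530 × 10^-3 Mg = 9.53
  994000 kg = 994000 × 10^-3 Mg = 994
  3840 kg = 3840 × 10^-3 Mg = 3.84
  6.55 Mg → 6.55
Sum: 9.53 + 994 + 3.84 + 6.55 = 1013.92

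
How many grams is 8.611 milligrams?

milli = 10⁻³, (no prefix) = 10⁰; factor is 10⁻³.
8.611 × 10⁻³ = 0.008611

0.008611 grams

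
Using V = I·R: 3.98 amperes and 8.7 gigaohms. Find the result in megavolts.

3.98 × 8.7e9 = 34.626e9 V

34626 megavolts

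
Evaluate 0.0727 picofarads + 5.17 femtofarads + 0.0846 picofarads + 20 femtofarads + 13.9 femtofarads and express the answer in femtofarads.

In femtofarads:
  0.0727 picofarads = 0.0727e3 femtofarads = 72.7
  5.17 femtofarads → 5.17
  0.0846 picofarads = 0.0846e3 femtofarads = 84.6
  20 femtofarads → 20
  13.9 femtofarads → 13.9
Sum: 72.7 + 5.17 + 84.6 + 20 + 13.9 = 196.37

196.37 femtofarads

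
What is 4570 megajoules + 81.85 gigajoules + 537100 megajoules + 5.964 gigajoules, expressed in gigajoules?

In gigajoules:
  4570 megajoules = 4570e-3 gigajoules = 4.57
  81.85 gigajoules → 81.85
  537100 megajoules = 537100e-3 gigajoules = 537.1
  5.964 gigajoules → 5.964
Sum: 4.57 + 81.85 + 537.1 + 5.964 = 629.484

629.484 gigajoules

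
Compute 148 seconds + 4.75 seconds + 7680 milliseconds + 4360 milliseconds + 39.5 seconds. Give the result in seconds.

In seconds:
  148 seconds → 148
  4.75 seconds → 4.75
  7680 milliseconds = 7680 × 10⁻³ seconds = 7.68
  4360 milliseconds = 4360 × 10⁻³ seconds = 4.36
  39.5 seconds → 39.5
Sum: 148 + 4.75 + 7.68 + 4.36 + 39.5 = 204.29

204.29 seconds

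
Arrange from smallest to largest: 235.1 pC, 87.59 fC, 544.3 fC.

87.59 fC < 544.3 fC < 235.1 pC

235.1 pC = 0.0000000002351 C
87.59 fC = 0.00000000000008759 C
544.3 fC = 0.0000000000005443 C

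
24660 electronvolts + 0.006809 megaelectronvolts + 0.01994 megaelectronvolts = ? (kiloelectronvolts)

In kiloelectronvolts:
  24660 electronvolts = 24660e-3 kiloelectronvolts = 24.66
  0.006809 megaelectronvolts = 0.006809e3 kiloelectronvolts = 6.809
  0.01994 megaelectronvolts = 0.01994e3 kiloelectronvolts = 19.94
Sum: 24.66 + 6.809 + 19.94 = 51.409

51.409 kiloelectronvolts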